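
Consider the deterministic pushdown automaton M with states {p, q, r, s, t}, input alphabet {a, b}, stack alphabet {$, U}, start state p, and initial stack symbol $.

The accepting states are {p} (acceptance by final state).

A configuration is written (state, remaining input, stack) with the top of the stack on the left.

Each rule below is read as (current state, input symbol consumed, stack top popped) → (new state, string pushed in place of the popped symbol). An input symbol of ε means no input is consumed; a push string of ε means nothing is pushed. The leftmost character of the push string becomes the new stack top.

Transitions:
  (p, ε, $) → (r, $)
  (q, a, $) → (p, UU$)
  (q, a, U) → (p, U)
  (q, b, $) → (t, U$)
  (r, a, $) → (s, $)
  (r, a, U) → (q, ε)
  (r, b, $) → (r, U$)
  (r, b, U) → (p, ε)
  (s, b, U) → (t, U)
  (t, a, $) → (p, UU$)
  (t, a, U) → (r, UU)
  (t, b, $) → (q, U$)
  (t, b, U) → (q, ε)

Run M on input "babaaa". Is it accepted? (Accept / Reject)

Accept

(p, babaaa, $)
  ε-move, top $: go to r, push $ → (r, babaaa, $)
  read b, top $: go to r, push U$ → (r, abaaa, U$)
  read a, top U: go to q, push ε → (q, baaa, $)
  read b, top $: go to t, push U$ → (t, aaa, U$)
  read a, top U: go to r, push UU → (r, aa, UU$)
  read a, top U: go to q, push ε → (q, a, U$)
  read a, top U: go to p, push U → (p, ε, U$)
All input consumed; state p ∈ F.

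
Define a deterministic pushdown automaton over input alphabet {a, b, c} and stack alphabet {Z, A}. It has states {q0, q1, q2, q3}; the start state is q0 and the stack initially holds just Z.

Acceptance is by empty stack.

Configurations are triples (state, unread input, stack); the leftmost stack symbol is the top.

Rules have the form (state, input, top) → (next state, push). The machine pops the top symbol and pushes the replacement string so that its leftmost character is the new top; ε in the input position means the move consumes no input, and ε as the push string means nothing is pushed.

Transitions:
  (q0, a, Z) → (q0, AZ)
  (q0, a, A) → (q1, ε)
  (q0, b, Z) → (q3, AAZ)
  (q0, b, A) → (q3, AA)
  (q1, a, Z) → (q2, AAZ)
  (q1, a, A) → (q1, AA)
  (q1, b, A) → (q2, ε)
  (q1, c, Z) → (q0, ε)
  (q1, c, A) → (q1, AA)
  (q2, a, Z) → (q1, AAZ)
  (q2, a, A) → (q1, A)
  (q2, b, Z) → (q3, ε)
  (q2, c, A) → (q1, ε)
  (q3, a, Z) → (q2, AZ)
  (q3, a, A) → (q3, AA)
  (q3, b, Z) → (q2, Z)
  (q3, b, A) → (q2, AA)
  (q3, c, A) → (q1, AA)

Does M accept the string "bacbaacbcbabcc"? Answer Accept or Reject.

(q0, bacbaacbcbabcc, Z)
  read b, top Z: go to q3, push AAZ → (q3, acbaacbcbabcc, AAZ)
  read a, top A: go to q3, push AA → (q3, cbaacbcbabcc, AAAZ)
  read c, top A: go to q1, push AA → (q1, baacbcbabcc, AAAAZ)
  read b, top A: go to q2, push ε → (q2, aacbcbabcc, AAAZ)
  read a, top A: go to q1, push A → (q1, acbcbabcc, AAAZ)
  read a, top A: go to q1, push AA → (q1, cbcbabcc, AAAAZ)
  read c, top A: go to q1, push AA → (q1, bcbabcc, AAAAAZ)
  read b, top A: go to q2, push ε → (q2, cbabcc, AAAAZ)
  read c, top A: go to q1, push ε → (q1, babcc, AAAZ)
  read b, top A: go to q2, push ε → (q2, abcc, AAZ)
  read a, top A: go to q1, push A → (q1, bcc, AAZ)
  read b, top A: go to q2, push ε → (q2, cc, AZ)
  read c, top A: go to q1, push ε → (q1, c, Z)
  read c, top Z: go to q0, push ε → (q0, ε, ε)
All input consumed and the stack is empty.

Accept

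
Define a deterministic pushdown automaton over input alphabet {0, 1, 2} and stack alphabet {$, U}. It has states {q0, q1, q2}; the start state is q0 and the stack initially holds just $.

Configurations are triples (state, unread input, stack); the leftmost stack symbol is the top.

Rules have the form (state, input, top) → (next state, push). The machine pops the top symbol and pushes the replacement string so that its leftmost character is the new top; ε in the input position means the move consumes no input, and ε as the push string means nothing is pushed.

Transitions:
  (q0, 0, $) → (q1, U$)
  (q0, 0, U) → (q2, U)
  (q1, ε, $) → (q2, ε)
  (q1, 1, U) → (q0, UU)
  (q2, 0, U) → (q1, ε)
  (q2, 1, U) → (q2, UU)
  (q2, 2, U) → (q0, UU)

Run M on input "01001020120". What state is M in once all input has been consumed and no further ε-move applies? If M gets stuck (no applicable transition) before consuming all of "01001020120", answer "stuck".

q2

(q0, 01001020120, $)
  read 0, top $: go to q1, push U$ → (q1, 1001020120, U$)
  read 1, top U: go to q0, push UU → (q0, 001020120, UU$)
  read 0, top U: go to q2, push U → (q2, 01020120, UU$)
  read 0, top U: go to q1, push ε → (q1, 1020120, U$)
  read 1, top U: go to q0, push UU → (q0, 020120, UU$)
  read 0, top U: go to q2, push U → (q2, 20120, UU$)
  read 2, top U: go to q0, push UU → (q0, 0120, UUU$)
  read 0, top U: go to q2, push U → (q2, 120, UUU$)
  read 1, top U: go to q2, push UU → (q2, 20, UUUU$)
  read 2, top U: go to q0, push UU → (q0, 0, UUUUU$)
  read 0, top U: go to q2, push U → (q2, ε, UUUUU$)
All input consumed; M is in state q2.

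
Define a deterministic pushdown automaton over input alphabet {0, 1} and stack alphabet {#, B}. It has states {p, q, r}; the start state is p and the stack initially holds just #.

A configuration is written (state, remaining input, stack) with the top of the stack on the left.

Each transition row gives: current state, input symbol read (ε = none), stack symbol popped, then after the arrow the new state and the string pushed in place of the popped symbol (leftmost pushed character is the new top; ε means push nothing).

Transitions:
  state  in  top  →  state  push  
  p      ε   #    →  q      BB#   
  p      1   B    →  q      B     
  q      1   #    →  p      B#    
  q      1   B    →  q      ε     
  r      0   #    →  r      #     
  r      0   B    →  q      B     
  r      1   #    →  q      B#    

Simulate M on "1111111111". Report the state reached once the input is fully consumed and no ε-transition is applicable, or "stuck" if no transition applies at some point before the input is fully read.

q

(p, 1111111111, #)
  ε-move, top #: go to q, push BB# → (q, 1111111111, BB#)
  read 1, top B: go to q, push ε → (q, 111111111, B#)
  read 1, top B: go to q, push ε → (q, 11111111, #)
  read 1, top #: go to p, push B# → (p, 1111111, B#)
  read 1, top B: go to q, push B → (q, 111111, B#)
  read 1, top B: go to q, push ε → (q, 11111, #)
  read 1, top #: go to p, push B# → (p, 1111, B#)
  read 1, top B: go to q, push B → (q, 111, B#)
  read 1, top B: go to q, push ε → (q, 11, #)
  read 1, top #: go to p, push B# → (p, 1, B#)
  read 1, top B: go to q, push B → (q, ε, B#)
All input consumed; M is in state q.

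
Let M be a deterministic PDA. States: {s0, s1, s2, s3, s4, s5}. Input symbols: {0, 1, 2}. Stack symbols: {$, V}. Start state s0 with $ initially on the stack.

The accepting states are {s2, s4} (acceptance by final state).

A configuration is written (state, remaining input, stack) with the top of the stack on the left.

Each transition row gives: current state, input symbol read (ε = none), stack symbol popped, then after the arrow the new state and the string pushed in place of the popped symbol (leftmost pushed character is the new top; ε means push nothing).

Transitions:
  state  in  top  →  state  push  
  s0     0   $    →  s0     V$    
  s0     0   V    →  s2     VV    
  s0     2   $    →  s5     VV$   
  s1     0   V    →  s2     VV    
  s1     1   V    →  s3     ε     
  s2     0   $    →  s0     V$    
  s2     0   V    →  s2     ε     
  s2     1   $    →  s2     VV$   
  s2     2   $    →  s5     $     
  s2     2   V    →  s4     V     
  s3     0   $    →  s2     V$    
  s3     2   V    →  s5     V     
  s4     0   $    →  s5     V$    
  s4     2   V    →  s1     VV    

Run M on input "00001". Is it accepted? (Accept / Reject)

(s0, 00001, $)
  read 0, top $: go to s0, push V$ → (s0, 0001, V$)
  read 0, top V: go to s2, push VV → (s2, 001, VV$)
  read 0, top V: go to s2, push ε → (s2, 01, V$)
  read 0, top V: go to s2, push ε → (s2, 1, $)
  read 1, top $: go to s2, push VV$ → (s2, ε, VV$)
All input consumed; state s2 ∈ F.

Accept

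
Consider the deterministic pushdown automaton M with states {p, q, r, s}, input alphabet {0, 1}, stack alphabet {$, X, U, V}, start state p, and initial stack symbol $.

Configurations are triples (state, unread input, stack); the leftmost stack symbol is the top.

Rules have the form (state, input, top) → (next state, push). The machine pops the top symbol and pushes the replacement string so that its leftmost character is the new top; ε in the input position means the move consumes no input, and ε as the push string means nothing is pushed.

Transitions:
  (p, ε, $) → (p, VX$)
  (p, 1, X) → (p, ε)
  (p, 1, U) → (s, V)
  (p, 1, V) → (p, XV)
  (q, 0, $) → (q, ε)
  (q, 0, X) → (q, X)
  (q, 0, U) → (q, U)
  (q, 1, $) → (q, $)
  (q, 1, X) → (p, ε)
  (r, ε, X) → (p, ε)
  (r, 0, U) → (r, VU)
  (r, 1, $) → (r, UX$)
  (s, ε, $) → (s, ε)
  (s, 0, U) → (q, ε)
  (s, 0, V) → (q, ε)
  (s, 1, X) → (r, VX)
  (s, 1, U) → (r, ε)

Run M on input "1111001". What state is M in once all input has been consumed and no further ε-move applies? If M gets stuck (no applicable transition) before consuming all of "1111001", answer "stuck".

(p, 1111001, $)
  ε-move, top $: go to p, push VX$ → (p, 1111001, VX$)
  read 1, top V: go to p, push XV → (p, 111001, XVX$)
  read 1, top X: go to p, push ε → (p, 11001, VX$)
  read 1, top V: go to p, push XV → (p, 1001, XVX$)
  read 1, top X: go to p, push ε → (p, 001, VX$)
No transition for (p, 0, top V); M blocks with input 001 remaining.

stuck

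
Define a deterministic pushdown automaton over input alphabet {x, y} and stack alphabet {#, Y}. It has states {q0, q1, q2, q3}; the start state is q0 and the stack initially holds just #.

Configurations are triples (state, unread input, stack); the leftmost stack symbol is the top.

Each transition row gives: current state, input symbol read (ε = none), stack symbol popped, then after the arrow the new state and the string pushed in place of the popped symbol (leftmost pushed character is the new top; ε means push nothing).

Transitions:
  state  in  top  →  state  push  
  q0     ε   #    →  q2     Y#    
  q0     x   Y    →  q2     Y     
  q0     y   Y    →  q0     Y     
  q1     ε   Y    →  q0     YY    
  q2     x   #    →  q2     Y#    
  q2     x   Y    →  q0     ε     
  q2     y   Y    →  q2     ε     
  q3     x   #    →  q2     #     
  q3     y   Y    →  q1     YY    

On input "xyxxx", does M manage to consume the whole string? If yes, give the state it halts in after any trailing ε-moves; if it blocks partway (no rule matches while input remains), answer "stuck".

(q0, xyxxx, #)
  ε-move, top #: go to q2, push Y# → (q2, xyxxx, Y#)
  read x, top Y: go to q0, push ε → (q0, yxxx, #)
  ε-move, top #: go to q2, push Y# → (q2, yxxx, Y#)
  read y, top Y: go to q2, push ε → (q2, xxx, #)
  read x, top #: go to q2, push Y# → (q2, xx, Y#)
  read x, top Y: go to q0, push ε → (q0, x, #)
  ε-move, top #: go to q2, push Y# → (q2, x, Y#)
  read x, top Y: go to q0, push ε → (q0, ε, #)
  ε-move, top #: go to q2, push Y# → (q2, ε, Y#)
All input consumed; M is in state q2.

q2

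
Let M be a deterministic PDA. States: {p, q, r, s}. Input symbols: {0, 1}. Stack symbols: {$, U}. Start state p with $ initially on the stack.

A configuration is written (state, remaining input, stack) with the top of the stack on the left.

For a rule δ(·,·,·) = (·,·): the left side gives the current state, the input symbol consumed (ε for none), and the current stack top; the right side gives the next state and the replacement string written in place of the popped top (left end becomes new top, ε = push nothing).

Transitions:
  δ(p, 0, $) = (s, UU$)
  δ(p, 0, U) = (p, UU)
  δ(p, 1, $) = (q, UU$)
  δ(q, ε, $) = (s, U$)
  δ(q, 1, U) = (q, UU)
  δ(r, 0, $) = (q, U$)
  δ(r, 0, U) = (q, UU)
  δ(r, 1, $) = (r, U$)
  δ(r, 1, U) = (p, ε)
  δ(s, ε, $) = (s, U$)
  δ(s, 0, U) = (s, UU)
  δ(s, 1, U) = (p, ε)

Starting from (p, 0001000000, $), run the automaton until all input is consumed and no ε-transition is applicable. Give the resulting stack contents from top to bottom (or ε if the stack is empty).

UUUUUUUUU$

(p, 0001000000, $)
  read 0, top $: go to s, push UU$ → (s, 001000000, UU$)
  read 0, top U: go to s, push UU → (s, 01000000, UUU$)
  read 0, top U: go to s, push UU → (s, 1000000, UUUU$)
  read 1, top U: go to p, push ε → (p, 000000, UUU$)
  read 0, top U: go to p, push UU → (p, 00000, UUUU$)
  read 0, top U: go to p, push UU → (p, 0000, UUUUU$)
  read 0, top U: go to p, push UU → (p, 000, UUUUUU$)
  read 0, top U: go to p, push UU → (p, 00, UUUUUUU$)
  read 0, top U: go to p, push UU → (p, 0, UUUUUUUU$)
  read 0, top U: go to p, push UU → (p, ε, UUUUUUUUU$)
All input consumed in state p with stack UUUUUUUUU$.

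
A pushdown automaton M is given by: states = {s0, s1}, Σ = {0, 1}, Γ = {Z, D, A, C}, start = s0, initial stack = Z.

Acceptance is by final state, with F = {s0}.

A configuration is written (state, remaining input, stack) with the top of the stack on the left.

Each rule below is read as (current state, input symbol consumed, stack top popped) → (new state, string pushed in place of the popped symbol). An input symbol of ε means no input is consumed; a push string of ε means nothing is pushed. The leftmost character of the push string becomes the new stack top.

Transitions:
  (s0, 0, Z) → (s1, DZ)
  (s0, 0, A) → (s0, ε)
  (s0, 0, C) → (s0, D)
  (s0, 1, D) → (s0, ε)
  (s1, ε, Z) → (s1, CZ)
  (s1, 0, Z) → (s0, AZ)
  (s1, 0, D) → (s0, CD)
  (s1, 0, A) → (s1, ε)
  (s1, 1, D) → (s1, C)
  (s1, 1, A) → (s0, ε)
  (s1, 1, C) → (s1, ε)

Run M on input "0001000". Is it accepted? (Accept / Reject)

No computation consumes all input and reaches a final state.

Reject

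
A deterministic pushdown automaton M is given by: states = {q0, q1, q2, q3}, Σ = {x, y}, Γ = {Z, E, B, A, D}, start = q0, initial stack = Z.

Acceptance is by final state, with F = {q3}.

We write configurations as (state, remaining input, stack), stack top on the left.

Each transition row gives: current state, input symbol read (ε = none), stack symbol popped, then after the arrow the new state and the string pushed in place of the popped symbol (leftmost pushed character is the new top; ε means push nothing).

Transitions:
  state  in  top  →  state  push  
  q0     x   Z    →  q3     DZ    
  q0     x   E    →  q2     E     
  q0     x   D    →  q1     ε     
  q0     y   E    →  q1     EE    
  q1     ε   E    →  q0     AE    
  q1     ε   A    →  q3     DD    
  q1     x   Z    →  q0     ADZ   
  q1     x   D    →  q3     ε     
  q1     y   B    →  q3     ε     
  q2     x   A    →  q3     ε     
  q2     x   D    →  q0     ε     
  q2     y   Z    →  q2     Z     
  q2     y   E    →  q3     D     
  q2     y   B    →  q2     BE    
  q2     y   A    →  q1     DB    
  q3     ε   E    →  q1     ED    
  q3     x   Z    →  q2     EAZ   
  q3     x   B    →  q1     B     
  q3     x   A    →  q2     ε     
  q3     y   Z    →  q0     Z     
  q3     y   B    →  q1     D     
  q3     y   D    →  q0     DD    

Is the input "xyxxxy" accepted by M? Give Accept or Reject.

Accept

(q0, xyxxxy, Z) ⊢ (q3, yxxxy, DZ) ⊢ (q0, xxxy, DDZ) ⊢ (q1, xxy, DZ) ⊢ (q3, xy, Z) ⊢ (q2, y, EAZ) ⊢ (q3, ε, DAZ)
All input consumed; state q3 ∈ F.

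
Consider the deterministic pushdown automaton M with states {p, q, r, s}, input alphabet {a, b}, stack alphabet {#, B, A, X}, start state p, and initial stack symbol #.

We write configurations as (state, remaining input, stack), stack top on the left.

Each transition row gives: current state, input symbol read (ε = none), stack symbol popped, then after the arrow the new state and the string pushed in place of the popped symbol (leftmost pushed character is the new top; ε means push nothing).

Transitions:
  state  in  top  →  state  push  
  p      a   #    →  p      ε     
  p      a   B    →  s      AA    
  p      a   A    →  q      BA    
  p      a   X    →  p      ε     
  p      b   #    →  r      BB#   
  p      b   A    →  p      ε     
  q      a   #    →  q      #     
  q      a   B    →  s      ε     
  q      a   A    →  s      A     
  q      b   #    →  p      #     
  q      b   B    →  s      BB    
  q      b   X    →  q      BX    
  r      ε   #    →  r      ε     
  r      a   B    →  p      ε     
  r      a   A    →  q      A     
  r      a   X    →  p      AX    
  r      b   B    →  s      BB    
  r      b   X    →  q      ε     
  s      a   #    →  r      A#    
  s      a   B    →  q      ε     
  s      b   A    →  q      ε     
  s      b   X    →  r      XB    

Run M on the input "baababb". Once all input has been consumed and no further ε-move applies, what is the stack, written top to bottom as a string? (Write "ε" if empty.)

#

(p, baababb, #) ⊢ (r, aababb, BB#) ⊢ (p, ababb, B#) ⊢ (s, babb, AA#) ⊢ (q, abb, A#) ⊢ (s, bb, A#) ⊢ (q, b, #) ⊢ (p, ε, #)
All input consumed in state p with stack #.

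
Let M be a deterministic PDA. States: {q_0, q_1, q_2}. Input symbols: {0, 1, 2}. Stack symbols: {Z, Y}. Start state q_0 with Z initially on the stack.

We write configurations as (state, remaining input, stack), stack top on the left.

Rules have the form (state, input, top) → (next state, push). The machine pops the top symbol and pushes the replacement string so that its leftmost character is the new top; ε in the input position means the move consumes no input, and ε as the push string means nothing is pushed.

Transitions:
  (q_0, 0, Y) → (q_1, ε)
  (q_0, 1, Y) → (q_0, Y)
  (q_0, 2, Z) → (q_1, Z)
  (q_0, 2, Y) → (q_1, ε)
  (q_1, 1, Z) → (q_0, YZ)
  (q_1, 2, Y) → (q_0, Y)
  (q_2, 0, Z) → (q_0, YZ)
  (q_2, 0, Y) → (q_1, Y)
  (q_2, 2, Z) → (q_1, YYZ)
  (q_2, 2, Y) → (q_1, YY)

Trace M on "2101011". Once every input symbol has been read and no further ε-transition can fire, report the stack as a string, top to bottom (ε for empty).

YZ

(q_0, 2101011, Z) ⊢ (q_1, 101011, Z) ⊢ (q_0, 01011, YZ) ⊢ (q_1, 1011, Z) ⊢ (q_0, 011, YZ) ⊢ (q_1, 11, Z) ⊢ (q_0, 1, YZ) ⊢ (q_0, ε, YZ)
All input consumed in state q_0 with stack YZ.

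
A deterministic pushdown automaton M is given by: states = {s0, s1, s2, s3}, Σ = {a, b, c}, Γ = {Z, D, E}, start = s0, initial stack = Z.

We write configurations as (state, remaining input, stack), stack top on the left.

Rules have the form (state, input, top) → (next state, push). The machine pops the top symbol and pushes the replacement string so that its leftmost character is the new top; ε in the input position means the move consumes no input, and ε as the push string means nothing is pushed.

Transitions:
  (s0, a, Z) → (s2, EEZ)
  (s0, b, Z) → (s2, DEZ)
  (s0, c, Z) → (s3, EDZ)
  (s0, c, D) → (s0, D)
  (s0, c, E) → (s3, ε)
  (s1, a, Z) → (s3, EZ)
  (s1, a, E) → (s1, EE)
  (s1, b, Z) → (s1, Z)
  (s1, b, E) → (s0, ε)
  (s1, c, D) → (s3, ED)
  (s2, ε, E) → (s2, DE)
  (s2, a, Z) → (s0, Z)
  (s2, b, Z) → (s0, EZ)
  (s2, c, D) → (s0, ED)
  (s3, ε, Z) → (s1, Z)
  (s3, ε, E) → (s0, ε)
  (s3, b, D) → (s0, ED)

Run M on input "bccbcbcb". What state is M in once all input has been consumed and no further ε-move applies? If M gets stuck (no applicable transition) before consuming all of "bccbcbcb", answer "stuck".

s0

(s0, bccbcbcb, Z)
  read b, top Z: go to s2, push DEZ → (s2, ccbcbcb, DEZ)
  read c, top D: go to s0, push ED → (s0, cbcbcb, EDEZ)
  read c, top E: go to s3, push ε → (s3, bcbcb, DEZ)
  read b, top D: go to s0, push ED → (s0, cbcb, EDEZ)
  read c, top E: go to s3, push ε → (s3, bcb, DEZ)
  read b, top D: go to s0, push ED → (s0, cb, EDEZ)
  read c, top E: go to s3, push ε → (s3, b, DEZ)
  read b, top D: go to s0, push ED → (s0, ε, EDEZ)
All input consumed; M is in state s0.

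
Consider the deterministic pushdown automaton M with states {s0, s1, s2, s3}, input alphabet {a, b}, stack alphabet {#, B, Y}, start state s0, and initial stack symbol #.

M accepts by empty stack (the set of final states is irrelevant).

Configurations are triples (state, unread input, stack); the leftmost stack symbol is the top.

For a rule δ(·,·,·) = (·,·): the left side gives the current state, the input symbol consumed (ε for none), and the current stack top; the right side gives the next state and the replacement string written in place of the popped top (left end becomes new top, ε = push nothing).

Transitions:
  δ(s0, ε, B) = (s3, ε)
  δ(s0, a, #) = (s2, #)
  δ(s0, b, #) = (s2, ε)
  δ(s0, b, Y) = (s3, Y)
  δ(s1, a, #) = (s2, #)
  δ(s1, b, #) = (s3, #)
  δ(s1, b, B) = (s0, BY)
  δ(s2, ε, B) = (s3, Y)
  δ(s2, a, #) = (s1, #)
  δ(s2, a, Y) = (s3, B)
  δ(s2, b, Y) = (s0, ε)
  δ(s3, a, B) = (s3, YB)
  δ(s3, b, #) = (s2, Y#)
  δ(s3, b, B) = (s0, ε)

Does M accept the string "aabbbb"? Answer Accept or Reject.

Accept

(s0, aabbbb, #)
  read a, top #: go to s2, push # → (s2, abbbb, #)
  read a, top #: go to s1, push # → (s1, bbbb, #)
  read b, top #: go to s3, push # → (s3, bbb, #)
  read b, top #: go to s2, push Y# → (s2, bb, Y#)
  read b, top Y: go to s0, push ε → (s0, b, #)
  read b, top #: go to s2, push ε → (s2, ε, ε)
All input consumed and the stack is empty.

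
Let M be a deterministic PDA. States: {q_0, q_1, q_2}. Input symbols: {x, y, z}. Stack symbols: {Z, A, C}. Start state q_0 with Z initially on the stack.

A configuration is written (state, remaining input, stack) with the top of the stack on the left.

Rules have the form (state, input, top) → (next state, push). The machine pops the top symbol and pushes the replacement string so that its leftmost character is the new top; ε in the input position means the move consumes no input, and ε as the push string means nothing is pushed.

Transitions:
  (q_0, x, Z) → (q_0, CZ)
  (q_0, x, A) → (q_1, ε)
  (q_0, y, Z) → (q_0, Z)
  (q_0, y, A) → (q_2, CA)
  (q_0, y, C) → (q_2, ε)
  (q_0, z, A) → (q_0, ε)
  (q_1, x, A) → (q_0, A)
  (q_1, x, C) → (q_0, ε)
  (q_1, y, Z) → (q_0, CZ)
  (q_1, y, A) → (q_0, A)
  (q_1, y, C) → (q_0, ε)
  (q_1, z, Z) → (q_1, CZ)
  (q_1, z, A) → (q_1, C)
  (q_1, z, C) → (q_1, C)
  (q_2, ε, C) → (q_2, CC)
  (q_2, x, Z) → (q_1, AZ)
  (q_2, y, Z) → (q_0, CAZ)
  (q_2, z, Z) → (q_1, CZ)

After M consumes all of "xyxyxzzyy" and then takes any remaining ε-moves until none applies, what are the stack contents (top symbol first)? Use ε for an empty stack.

Z

(q_0, xyxyxzzyy, Z)
  read x, top Z: go to q_0, push CZ → (q_0, yxyxzzyy, CZ)
  read y, top C: go to q_2, push ε → (q_2, xyxzzyy, Z)
  read x, top Z: go to q_1, push AZ → (q_1, yxzzyy, AZ)
  read y, top A: go to q_0, push A → (q_0, xzzyy, AZ)
  read x, top A: go to q_1, push ε → (q_1, zzyy, Z)
  read z, top Z: go to q_1, push CZ → (q_1, zyy, CZ)
  read z, top C: go to q_1, push C → (q_1, yy, CZ)
  read y, top C: go to q_0, push ε → (q_0, y, Z)
  read y, top Z: go to q_0, push Z → (q_0, ε, Z)
All input consumed in state q_0 with stack Z.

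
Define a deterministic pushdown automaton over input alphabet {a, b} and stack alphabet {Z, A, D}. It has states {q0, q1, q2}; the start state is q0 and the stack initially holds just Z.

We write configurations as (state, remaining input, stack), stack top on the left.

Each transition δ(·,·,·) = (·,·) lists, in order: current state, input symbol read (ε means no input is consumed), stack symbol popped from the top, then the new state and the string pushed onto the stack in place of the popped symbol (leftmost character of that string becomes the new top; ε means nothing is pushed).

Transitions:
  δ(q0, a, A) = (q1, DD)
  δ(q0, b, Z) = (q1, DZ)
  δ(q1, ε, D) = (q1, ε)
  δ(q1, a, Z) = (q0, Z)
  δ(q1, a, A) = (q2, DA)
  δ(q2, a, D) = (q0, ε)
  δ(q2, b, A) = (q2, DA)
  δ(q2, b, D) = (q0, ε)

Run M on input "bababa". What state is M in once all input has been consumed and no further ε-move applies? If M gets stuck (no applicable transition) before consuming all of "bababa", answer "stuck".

q0

(q0, bababa, Z)
  read b, top Z: go to q1, push DZ → (q1, ababa, DZ)
  ε-move, top D: go to q1, push ε → (q1, ababa, Z)
  read a, top Z: go to q0, push Z → (q0, baba, Z)
  read b, top Z: go to q1, push DZ → (q1, aba, DZ)
  ε-move, top D: go to q1, push ε → (q1, aba, Z)
  read a, top Z: go to q0, push Z → (q0, ba, Z)
  read b, top Z: go to q1, push DZ → (q1, a, DZ)
  ε-move, top D: go to q1, push ε → (q1, a, Z)
  read a, top Z: go to q0, push Z → (q0, ε, Z)
All input consumed; M is in state q0.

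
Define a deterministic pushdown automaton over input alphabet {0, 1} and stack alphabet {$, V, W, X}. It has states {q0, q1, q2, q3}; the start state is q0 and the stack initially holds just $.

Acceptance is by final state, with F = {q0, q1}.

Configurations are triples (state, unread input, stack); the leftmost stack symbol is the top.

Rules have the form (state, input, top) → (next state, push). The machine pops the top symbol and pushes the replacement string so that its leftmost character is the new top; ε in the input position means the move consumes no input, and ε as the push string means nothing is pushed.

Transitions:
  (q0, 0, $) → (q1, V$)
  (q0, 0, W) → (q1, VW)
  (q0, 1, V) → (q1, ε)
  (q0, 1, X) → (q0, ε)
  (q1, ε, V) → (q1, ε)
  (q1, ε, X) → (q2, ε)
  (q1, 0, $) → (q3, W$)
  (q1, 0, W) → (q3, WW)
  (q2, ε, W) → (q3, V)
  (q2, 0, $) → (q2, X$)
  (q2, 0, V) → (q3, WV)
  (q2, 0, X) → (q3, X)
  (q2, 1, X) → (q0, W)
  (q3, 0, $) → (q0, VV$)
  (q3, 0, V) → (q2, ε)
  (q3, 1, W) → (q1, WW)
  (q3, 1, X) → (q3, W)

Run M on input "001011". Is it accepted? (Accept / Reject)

(q0, 001011, $)
  read 0, top $: go to q1, push V$ → (q1, 01011, V$)
  ε-move, top V: go to q1, push ε → (q1, 01011, $)
  read 0, top $: go to q3, push W$ → (q3, 1011, W$)
  read 1, top W: go to q1, push WW → (q1, 011, WW$)
  read 0, top W: go to q3, push WW → (q3, 11, WWW$)
  read 1, top W: go to q1, push WW → (q1, 1, WWWW$)
No transition applies at (q1, 1, WWWW$); input not fully consumed.

Reject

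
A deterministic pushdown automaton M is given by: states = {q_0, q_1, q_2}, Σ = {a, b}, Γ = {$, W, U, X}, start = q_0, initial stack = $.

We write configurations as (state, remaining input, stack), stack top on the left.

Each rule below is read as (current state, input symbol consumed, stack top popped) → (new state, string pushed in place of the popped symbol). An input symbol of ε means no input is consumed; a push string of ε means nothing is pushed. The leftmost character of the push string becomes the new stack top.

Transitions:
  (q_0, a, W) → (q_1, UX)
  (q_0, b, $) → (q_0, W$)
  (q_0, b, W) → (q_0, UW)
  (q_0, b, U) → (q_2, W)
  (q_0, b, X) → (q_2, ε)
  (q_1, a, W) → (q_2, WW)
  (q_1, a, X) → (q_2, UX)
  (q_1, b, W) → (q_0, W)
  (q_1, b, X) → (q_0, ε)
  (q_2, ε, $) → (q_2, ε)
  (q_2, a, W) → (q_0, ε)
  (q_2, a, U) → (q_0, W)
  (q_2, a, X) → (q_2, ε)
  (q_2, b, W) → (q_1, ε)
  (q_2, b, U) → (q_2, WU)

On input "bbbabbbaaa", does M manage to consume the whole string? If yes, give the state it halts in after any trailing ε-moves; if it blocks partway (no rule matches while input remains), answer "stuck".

(q_0, bbbabbbaaa, $) ⊢ (q_0, bbabbbaaa, W$) ⊢ (q_0, babbbaaa, UW$) ⊢ (q_2, abbbaaa, WW$) ⊢ (q_0, bbbaaa, W$) ⊢ (q_0, bbaaa, UW$) ⊢ (q_2, baaa, WW$) ⊢ (q_1, aaa, W$) ⊢ (q_2, aa, WW$) ⊢ (q_0, a, W$) ⊢ (q_1, ε, UX$)
All input consumed; M is in state q_1.

q_1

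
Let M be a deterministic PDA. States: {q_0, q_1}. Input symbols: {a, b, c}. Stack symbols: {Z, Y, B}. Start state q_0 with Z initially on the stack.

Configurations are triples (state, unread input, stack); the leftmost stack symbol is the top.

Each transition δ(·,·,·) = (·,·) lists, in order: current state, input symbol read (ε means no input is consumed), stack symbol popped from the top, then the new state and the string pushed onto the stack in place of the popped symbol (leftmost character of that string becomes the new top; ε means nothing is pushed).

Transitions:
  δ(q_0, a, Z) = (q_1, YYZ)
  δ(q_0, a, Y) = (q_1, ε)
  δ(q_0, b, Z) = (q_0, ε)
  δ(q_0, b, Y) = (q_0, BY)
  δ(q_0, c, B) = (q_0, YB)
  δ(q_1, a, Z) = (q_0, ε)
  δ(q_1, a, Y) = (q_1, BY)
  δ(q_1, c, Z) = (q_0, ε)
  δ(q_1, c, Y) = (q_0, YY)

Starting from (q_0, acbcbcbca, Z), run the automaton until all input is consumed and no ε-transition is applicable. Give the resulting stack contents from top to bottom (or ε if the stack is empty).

BYBYBYYYZ

(q_0, acbcbcbca, Z)
  read a, top Z: go to q_1, push YYZ → (q_1, cbcbcbca, YYZ)
  read c, top Y: go to q_0, push YY → (q_0, bcbcbca, YYYZ)
  read b, top Y: go to q_0, push BY → (q_0, cbcbca, BYYYZ)
  read c, top B: go to q_0, push YB → (q_0, bcbca, YBYYYZ)
  read b, top Y: go to q_0, push BY → (q_0, cbca, BYBYYYZ)
  read c, top B: go to q_0, push YB → (q_0, bca, YBYBYYYZ)
  read b, top Y: go to q_0, push BY → (q_0, ca, BYBYBYYYZ)
  read c, top B: go to q_0, push YB → (q_0, a, YBYBYBYYYZ)
  read a, top Y: go to q_1, push ε → (q_1, ε, BYBYBYYYZ)
All input consumed in state q_1 with stack BYBYBYYYZ.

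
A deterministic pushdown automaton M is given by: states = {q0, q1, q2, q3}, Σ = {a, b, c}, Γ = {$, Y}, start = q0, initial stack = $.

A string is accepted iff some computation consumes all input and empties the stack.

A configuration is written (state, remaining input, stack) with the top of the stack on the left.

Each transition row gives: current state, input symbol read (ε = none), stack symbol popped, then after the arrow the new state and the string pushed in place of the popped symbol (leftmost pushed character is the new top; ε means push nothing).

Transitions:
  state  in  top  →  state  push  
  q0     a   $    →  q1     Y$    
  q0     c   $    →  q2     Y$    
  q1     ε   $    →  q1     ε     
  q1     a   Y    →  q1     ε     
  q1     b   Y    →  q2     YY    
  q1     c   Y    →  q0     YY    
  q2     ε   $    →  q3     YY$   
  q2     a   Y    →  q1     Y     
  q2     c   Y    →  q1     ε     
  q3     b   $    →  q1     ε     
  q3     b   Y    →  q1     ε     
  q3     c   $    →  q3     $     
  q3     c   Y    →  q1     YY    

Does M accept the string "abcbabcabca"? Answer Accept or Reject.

Accept

(q0, abcbabcabca, $)
  read a, top $: go to q1, push Y$ → (q1, bcbabcabca, Y$)
  read b, top Y: go to q2, push YY → (q2, cbabcabca, YY$)
  read c, top Y: go to q1, push ε → (q1, babcabca, Y$)
  read b, top Y: go to q2, push YY → (q2, abcabca, YY$)
  read a, top Y: go to q1, push Y → (q1, bcabca, YY$)
  read b, top Y: go to q2, push YY → (q2, cabca, YYY$)
  read c, top Y: go to q1, push ε → (q1, abca, YY$)
  read a, top Y: go to q1, push ε → (q1, bca, Y$)
  read b, top Y: go to q2, push YY → (q2, ca, YY$)
  read c, top Y: go to q1, push ε → (q1, a, Y$)
  read a, top Y: go to q1, push ε → (q1, ε, $)
  ε-move, top $: go to q1, push ε → (q1, ε, ε)
All input consumed and the stack is empty.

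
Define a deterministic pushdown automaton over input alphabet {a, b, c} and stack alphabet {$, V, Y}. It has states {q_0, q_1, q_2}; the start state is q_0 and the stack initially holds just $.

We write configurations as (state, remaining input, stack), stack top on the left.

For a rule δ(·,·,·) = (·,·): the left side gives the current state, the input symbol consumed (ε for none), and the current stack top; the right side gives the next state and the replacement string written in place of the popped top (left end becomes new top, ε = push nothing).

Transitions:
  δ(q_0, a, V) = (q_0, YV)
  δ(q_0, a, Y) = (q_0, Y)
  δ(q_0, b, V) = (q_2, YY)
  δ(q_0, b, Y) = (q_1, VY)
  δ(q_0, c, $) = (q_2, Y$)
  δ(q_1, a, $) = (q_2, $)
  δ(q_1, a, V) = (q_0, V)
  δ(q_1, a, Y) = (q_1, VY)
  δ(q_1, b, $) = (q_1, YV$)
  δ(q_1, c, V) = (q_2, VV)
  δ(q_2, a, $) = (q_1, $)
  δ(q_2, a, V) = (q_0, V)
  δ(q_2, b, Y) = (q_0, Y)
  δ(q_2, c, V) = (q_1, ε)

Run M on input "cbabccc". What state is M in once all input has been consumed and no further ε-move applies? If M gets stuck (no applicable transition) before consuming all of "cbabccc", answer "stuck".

q_2

(q_0, cbabccc, $)
  read c, top $: go to q_2, push Y$ → (q_2, babccc, Y$)
  read b, top Y: go to q_0, push Y → (q_0, abccc, Y$)
  read a, top Y: go to q_0, push Y → (q_0, bccc, Y$)
  read b, top Y: go to q_1, push VY → (q_1, ccc, VY$)
  read c, top V: go to q_2, push VV → (q_2, cc, VVY$)
  read c, top V: go to q_1, push ε → (q_1, c, VY$)
  read c, top V: go to q_2, push VV → (q_2, ε, VVY$)
All input consumed; M is in state q_2.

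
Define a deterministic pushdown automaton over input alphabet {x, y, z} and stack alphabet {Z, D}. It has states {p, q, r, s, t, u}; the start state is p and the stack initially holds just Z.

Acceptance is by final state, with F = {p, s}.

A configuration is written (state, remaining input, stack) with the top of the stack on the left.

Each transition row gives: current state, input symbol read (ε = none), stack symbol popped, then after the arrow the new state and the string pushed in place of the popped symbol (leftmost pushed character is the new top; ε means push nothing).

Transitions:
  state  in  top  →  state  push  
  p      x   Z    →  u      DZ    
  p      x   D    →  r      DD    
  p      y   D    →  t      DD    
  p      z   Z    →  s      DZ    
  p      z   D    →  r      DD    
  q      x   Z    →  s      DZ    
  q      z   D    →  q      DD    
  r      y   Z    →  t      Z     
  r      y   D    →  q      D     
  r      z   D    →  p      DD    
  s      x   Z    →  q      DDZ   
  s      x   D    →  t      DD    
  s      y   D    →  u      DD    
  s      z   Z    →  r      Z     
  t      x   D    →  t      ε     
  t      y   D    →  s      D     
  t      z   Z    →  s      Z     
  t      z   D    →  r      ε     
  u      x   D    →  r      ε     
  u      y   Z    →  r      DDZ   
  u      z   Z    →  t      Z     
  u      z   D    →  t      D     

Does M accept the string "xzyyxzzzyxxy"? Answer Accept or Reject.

(p, xzyyxzzzyxxy, Z)
  read x, top Z: go to u, push DZ → (u, zyyxzzzyxxy, DZ)
  read z, top D: go to t, push D → (t, yyxzzzyxxy, DZ)
  read y, top D: go to s, push D → (s, yxzzzyxxy, DZ)
  read y, top D: go to u, push DD → (u, xzzzyxxy, DDZ)
  read x, top D: go to r, push ε → (r, zzzyxxy, DZ)
  read z, top D: go to p, push DD → (p, zzyxxy, DDZ)
  read z, top D: go to r, push DD → (r, zyxxy, DDDZ)
  read z, top D: go to p, push DD → (p, yxxy, DDDDZ)
  read y, top D: go to t, push DD → (t, xxy, DDDDDZ)
  read x, top D: go to t, push ε → (t, xy, DDDDZ)
  read x, top D: go to t, push ε → (t, y, DDDZ)
  read y, top D: go to s, push D → (s, ε, DDDZ)
All input consumed; state s ∈ F.

Accept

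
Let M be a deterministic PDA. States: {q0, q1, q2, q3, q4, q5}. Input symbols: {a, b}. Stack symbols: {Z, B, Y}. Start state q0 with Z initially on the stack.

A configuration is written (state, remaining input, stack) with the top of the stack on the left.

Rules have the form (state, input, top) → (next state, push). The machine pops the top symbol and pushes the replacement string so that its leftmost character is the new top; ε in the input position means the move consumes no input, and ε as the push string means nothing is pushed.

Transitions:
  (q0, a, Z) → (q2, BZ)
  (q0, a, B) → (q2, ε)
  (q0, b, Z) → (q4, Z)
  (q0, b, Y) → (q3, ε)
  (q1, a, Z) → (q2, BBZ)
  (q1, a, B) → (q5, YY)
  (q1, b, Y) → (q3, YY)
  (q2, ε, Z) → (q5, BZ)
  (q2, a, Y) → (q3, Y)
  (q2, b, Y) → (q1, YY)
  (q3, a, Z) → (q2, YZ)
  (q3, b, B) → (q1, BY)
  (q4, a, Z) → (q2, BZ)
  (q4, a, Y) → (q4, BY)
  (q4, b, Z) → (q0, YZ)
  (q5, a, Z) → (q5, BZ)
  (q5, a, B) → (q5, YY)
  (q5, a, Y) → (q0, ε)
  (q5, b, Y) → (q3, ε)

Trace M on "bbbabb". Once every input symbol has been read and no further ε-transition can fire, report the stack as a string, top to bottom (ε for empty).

(q0, bbbabb, Z) ⊢ (q4, bbabb, Z) ⊢ (q0, babb, YZ) ⊢ (q3, abb, Z) ⊢ (q2, bb, YZ) ⊢ (q1, b, YYZ) ⊢ (q3, ε, YYYZ)
All input consumed in state q3 with stack YYYZ.

YYYZ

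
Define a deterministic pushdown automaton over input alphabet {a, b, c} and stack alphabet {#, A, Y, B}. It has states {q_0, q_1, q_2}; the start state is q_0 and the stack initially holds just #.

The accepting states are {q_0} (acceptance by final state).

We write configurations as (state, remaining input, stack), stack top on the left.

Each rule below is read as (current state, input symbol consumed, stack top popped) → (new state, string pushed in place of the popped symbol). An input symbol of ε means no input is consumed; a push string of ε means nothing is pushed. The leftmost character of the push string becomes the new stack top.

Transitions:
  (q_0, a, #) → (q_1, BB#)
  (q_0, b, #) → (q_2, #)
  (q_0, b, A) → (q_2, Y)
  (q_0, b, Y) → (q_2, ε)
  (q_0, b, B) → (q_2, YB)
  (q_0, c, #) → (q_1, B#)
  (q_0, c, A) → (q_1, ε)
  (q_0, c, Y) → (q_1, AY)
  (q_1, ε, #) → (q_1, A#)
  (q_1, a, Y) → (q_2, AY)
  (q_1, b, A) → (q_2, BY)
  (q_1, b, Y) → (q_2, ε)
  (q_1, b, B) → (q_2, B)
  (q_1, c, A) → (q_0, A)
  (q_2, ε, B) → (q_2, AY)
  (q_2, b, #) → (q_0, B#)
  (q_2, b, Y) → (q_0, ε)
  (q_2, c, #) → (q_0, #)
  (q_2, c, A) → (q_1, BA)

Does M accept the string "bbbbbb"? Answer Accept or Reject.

Accept

(q_0, bbbbbb, #) ⊢ (q_2, bbbbb, #) ⊢ (q_0, bbbb, B#) ⊢ (q_2, bbb, YB#) ⊢ (q_0, bb, B#) ⊢ (q_2, b, YB#) ⊢ (q_0, ε, B#)
All input consumed; state q_0 ∈ F.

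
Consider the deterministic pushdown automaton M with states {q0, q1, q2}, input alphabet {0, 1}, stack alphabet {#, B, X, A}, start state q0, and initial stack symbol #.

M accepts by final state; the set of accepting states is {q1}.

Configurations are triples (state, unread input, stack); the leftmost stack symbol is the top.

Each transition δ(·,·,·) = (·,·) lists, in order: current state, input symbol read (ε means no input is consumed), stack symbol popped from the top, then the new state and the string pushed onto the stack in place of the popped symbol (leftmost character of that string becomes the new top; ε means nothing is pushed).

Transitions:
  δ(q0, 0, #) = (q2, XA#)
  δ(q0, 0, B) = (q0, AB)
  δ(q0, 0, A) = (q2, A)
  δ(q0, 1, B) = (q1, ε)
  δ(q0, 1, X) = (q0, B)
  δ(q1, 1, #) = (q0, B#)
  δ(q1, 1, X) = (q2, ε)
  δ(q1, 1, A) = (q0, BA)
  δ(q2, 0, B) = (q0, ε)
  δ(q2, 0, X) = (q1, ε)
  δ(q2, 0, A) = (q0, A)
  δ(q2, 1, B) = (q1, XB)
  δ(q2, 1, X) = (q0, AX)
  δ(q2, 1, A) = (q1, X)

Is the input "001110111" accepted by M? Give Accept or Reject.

(q0, 001110111, #)
  read 0, top #: go to q2, push XA# → (q2, 01110111, XA#)
  read 0, top X: go to q1, push ε → (q1, 1110111, A#)
  read 1, top A: go to q0, push BA → (q0, 110111, BA#)
  read 1, top B: go to q1, push ε → (q1, 10111, A#)
  read 1, top A: go to q0, push BA → (q0, 0111, BA#)
  read 0, top B: go to q0, push AB → (q0, 111, ABA#)
No transition applies at (q0, 111, ABA#); input not fully consumed.

Reject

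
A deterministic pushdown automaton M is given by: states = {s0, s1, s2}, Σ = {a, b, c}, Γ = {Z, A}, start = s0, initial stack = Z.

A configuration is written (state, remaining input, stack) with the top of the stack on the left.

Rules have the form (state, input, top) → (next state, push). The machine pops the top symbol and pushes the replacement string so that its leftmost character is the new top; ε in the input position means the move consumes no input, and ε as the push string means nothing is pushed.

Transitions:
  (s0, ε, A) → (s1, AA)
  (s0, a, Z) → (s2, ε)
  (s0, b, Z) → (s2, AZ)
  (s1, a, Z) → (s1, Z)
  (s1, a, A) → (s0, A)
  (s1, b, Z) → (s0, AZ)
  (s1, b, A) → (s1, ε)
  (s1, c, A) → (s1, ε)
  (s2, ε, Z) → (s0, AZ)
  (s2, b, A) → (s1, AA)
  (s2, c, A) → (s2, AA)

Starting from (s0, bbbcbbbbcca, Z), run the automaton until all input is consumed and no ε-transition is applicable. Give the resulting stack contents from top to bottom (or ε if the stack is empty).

(s0, bbbcbbbbcca, Z)
  read b, top Z: go to s2, push AZ → (s2, bbcbbbbcca, AZ)
  read b, top A: go to s1, push AA → (s1, bcbbbbcca, AAZ)
  read b, top A: go to s1, push ε → (s1, cbbbbcca, AZ)
  read c, top A: go to s1, push ε → (s1, bbbbcca, Z)
  read b, top Z: go to s0, push AZ → (s0, bbbcca, AZ)
  ε-move, top A: go to s1, push AA → (s1, bbbcca, AAZ)
  read b, top A: go to s1, push ε → (s1, bbcca, AZ)
  read b, top A: go to s1, push ε → (s1, bcca, Z)
  read b, top Z: go to s0, push AZ → (s0, cca, AZ)
  ε-move, top A: go to s1, push AA → (s1, cca, AAZ)
  read c, top A: go to s1, push ε → (s1, ca, AZ)
  read c, top A: go to s1, push ε → (s1, a, Z)
  read a, top Z: go to s1, push Z → (s1, ε, Z)
All input consumed in state s1 with stack Z.

Z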